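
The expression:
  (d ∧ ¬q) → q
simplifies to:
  q ∨ ¬d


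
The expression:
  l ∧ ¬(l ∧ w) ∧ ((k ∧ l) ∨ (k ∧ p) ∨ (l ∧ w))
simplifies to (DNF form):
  k ∧ l ∧ ¬w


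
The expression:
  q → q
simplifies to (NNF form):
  True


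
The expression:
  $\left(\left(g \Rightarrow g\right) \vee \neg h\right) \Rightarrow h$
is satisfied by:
  {h: True}


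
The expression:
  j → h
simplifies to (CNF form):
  h ∨ ¬j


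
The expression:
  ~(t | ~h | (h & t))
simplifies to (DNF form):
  h & ~t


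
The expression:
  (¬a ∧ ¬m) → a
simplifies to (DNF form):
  a ∨ m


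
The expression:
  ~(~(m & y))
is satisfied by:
  {m: True, y: True}


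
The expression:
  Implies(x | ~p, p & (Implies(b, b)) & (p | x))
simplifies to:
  p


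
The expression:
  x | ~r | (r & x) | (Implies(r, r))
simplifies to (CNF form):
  True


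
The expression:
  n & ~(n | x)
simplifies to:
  False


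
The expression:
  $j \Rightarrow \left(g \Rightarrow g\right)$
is always true.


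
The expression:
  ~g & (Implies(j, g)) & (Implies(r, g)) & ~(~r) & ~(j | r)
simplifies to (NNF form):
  False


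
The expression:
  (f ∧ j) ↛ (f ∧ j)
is never true.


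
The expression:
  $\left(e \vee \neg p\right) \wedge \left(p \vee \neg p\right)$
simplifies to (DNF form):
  $e \vee \neg p$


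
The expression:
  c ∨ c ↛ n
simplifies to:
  c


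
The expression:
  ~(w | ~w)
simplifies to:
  False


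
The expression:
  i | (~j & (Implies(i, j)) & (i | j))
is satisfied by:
  {i: True}


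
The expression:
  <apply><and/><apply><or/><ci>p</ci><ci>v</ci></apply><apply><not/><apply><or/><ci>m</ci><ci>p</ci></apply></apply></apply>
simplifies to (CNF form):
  <apply><and/><ci>v</ci><apply><not/><ci>m</ci></apply><apply><not/><ci>p</ci></apply></apply>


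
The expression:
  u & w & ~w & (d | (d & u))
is never true.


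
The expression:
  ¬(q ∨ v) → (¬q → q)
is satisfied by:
  {q: True, v: True}
  {q: True, v: False}
  {v: True, q: False}


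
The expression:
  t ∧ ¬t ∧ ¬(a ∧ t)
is never true.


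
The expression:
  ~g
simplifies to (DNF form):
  ~g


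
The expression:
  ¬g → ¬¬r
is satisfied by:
  {r: True, g: True}
  {r: True, g: False}
  {g: True, r: False}


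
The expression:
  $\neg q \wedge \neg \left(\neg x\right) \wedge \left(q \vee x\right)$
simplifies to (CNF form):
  $x \wedge \neg q$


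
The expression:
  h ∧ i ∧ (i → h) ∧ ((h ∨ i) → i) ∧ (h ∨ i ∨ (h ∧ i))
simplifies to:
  h ∧ i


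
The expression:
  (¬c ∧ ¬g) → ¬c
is always true.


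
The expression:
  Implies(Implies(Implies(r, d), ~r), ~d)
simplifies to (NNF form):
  r | ~d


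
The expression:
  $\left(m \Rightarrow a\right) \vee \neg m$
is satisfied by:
  {a: True, m: False}
  {m: False, a: False}
  {m: True, a: True}


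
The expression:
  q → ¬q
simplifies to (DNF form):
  ¬q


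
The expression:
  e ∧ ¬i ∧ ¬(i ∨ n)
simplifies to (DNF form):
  e ∧ ¬i ∧ ¬n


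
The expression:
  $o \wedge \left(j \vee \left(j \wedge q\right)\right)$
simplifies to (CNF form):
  $j \wedge o$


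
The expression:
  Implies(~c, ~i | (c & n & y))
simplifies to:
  c | ~i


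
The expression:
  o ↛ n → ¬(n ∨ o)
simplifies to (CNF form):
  n ∨ ¬o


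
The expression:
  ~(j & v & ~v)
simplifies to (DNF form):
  True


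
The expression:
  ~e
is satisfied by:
  {e: False}


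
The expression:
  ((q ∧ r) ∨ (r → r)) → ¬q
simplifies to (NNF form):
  ¬q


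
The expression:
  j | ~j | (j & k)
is always true.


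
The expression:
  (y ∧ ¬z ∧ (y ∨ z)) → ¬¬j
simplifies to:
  j ∨ z ∨ ¬y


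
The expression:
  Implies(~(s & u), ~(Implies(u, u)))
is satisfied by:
  {u: True, s: True}


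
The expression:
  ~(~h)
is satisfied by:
  {h: True}


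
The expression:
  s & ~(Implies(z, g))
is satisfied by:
  {z: True, s: True, g: False}


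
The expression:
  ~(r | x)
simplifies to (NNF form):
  ~r & ~x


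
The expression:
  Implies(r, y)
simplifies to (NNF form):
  y | ~r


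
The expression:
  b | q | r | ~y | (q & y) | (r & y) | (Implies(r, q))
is always true.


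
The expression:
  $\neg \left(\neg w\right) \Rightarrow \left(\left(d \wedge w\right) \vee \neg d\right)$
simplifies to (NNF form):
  $\text{True}$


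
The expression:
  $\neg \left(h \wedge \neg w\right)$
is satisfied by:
  {w: True, h: False}
  {h: False, w: False}
  {h: True, w: True}


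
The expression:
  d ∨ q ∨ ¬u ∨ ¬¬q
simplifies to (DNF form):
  d ∨ q ∨ ¬u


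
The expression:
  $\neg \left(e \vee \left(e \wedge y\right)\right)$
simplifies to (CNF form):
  $\neg e$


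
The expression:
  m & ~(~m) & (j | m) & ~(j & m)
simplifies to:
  m & ~j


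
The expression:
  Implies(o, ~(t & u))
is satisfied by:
  {u: False, t: False, o: False}
  {o: True, u: False, t: False}
  {t: True, u: False, o: False}
  {o: True, t: True, u: False}
  {u: True, o: False, t: False}
  {o: True, u: True, t: False}
  {t: True, u: True, o: False}


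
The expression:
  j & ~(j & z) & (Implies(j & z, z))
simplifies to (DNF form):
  j & ~z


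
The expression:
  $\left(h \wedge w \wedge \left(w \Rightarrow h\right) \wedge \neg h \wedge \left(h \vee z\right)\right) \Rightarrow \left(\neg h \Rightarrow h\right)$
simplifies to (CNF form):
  $\text{True}$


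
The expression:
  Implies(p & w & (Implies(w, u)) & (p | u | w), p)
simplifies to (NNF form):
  True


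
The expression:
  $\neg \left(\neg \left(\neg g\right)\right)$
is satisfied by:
  {g: False}


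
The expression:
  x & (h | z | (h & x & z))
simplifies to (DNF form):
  (h & x) | (x & z)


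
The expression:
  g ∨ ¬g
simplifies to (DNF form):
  True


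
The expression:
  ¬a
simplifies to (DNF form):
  ¬a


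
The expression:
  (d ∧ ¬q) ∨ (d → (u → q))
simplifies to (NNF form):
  True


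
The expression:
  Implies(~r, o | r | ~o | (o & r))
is always true.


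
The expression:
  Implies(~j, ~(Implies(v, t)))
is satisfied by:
  {j: True, v: True, t: False}
  {j: True, v: False, t: False}
  {t: True, j: True, v: True}
  {t: True, j: True, v: False}
  {v: True, t: False, j: False}


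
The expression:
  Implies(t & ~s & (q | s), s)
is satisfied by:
  {s: True, t: False, q: False}
  {s: False, t: False, q: False}
  {q: True, s: True, t: False}
  {q: True, s: False, t: False}
  {t: True, s: True, q: False}
  {t: True, s: False, q: False}
  {t: True, q: True, s: True}


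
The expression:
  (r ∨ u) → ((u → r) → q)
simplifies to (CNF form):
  q ∨ ¬r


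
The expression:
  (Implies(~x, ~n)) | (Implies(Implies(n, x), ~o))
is always true.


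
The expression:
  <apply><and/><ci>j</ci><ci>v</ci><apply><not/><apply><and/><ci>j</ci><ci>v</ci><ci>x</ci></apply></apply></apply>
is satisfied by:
  {v: True, j: True, x: False}


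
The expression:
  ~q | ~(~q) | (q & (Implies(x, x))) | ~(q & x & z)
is always true.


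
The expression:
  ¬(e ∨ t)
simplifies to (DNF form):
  ¬e ∧ ¬t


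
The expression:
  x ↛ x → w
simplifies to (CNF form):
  True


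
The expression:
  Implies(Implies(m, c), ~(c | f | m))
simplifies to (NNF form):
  ~c & (m | ~f)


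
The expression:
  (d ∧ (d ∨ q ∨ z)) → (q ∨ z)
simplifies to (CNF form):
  q ∨ z ∨ ¬d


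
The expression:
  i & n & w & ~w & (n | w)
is never true.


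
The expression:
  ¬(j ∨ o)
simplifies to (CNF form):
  ¬j ∧ ¬o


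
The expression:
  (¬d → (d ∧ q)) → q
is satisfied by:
  {q: True, d: False}
  {d: False, q: False}
  {d: True, q: True}


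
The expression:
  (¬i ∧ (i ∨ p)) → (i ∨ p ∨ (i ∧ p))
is always true.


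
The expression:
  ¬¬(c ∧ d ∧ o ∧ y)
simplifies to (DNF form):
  c ∧ d ∧ o ∧ y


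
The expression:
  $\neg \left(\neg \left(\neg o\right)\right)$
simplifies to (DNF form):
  $\neg o$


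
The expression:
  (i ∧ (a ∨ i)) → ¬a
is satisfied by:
  {a: False, i: False}
  {i: True, a: False}
  {a: True, i: False}


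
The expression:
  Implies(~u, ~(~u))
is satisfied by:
  {u: True}


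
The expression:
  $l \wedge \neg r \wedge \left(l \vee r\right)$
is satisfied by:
  {l: True, r: False}


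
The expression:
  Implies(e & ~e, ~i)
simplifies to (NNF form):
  True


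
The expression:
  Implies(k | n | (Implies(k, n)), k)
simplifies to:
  k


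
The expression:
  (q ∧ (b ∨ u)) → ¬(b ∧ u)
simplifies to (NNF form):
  ¬b ∨ ¬q ∨ ¬u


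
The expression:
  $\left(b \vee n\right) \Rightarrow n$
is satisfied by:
  {n: True, b: False}
  {b: False, n: False}
  {b: True, n: True}


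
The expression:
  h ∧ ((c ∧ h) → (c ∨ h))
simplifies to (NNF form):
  h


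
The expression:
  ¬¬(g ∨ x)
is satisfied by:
  {x: True, g: True}
  {x: True, g: False}
  {g: True, x: False}


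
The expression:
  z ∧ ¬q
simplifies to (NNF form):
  z ∧ ¬q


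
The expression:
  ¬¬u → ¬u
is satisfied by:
  {u: False}


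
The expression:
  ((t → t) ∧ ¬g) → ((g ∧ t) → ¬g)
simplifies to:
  True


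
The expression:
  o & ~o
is never true.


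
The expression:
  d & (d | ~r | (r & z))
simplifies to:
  d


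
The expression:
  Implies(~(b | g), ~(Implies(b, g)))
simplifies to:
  b | g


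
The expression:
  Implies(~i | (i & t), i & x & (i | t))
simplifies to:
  i & (x | ~t)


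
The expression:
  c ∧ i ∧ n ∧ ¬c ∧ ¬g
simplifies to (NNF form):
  False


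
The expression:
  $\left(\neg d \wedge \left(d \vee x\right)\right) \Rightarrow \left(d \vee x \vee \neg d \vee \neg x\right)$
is always true.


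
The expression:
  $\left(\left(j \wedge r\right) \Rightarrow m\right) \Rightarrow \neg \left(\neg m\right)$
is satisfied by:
  {r: True, m: True, j: True}
  {r: True, m: True, j: False}
  {m: True, j: True, r: False}
  {m: True, j: False, r: False}
  {r: True, j: True, m: False}


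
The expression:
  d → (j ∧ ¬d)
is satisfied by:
  {d: False}


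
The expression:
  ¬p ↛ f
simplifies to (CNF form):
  f ∨ ¬p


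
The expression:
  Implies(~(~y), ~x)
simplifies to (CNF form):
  ~x | ~y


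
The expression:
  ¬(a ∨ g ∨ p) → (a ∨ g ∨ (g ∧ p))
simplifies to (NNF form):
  a ∨ g ∨ p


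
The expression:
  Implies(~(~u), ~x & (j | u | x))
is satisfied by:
  {u: False, x: False}
  {x: True, u: False}
  {u: True, x: False}


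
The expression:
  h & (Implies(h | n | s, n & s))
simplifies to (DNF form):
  h & n & s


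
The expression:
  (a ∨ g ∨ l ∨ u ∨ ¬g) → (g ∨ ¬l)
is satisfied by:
  {g: True, l: False}
  {l: False, g: False}
  {l: True, g: True}


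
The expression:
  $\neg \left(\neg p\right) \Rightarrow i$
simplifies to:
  $i \vee \neg p$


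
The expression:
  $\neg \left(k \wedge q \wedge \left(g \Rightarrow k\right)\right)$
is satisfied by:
  {k: False, q: False}
  {q: True, k: False}
  {k: True, q: False}


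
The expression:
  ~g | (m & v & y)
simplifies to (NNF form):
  ~g | (m & v & y)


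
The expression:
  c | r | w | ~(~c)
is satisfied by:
  {r: True, c: True, w: True}
  {r: True, c: True, w: False}
  {r: True, w: True, c: False}
  {r: True, w: False, c: False}
  {c: True, w: True, r: False}
  {c: True, w: False, r: False}
  {w: True, c: False, r: False}


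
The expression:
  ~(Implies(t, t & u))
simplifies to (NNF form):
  t & ~u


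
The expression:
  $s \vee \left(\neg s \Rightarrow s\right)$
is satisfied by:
  {s: True}


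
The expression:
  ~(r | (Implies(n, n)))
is never true.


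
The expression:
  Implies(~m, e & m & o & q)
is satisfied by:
  {m: True}


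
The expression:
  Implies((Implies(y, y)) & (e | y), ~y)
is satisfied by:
  {y: False}


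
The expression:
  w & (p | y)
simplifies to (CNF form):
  w & (p | y)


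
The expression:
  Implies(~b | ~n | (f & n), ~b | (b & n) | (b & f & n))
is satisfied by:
  {n: True, b: False}
  {b: False, n: False}
  {b: True, n: True}


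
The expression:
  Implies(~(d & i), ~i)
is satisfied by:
  {d: True, i: False}
  {i: False, d: False}
  {i: True, d: True}


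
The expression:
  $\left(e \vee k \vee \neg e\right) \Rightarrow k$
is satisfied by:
  {k: True}


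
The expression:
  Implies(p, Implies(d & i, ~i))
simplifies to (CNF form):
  ~d | ~i | ~p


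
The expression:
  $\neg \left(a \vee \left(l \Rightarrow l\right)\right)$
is never true.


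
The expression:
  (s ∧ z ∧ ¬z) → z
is always true.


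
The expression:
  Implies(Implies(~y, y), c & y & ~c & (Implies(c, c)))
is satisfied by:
  {y: False}


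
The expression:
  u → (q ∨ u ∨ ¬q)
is always true.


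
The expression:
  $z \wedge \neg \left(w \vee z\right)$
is never true.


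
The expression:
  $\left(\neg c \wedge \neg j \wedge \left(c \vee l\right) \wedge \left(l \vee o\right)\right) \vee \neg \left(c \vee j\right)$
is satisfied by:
  {j: False, c: False}


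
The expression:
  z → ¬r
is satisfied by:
  {z: False, r: False}
  {r: True, z: False}
  {z: True, r: False}


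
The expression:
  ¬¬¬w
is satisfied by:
  {w: False}


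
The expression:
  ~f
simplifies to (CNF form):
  ~f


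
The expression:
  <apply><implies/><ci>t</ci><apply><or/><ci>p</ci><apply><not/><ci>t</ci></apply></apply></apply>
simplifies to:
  <apply><or/><ci>p</ci><apply><not/><ci>t</ci></apply></apply>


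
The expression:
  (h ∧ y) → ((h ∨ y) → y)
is always true.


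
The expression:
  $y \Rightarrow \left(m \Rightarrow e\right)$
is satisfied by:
  {e: True, m: False, y: False}
  {m: False, y: False, e: False}
  {y: True, e: True, m: False}
  {y: True, m: False, e: False}
  {e: True, m: True, y: False}
  {m: True, e: False, y: False}
  {y: True, m: True, e: True}


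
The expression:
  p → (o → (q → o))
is always true.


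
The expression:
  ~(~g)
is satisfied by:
  {g: True}


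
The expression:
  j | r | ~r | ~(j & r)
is always true.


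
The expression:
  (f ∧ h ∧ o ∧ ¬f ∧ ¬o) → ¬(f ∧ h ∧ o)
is always true.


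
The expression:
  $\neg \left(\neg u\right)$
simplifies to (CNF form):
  $u$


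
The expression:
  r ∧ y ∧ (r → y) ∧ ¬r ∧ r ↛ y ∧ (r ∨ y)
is never true.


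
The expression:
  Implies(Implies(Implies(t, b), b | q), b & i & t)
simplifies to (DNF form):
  (b & i & t) | (b & i & ~b) | (b & t & ~t) | (b & ~b & ~t) | (t & ~q & ~t) | (b & i & t & ~q) | (b & i & t & ~t) | (~b & ~q & ~t) | (b & i & ~b & ~q) | (b & i & ~b & ~t) | (b & t & ~q & ~t) | (i & t & ~q & ~t) | (b & ~b & ~q & ~t) | (i & ~b & ~q & ~t)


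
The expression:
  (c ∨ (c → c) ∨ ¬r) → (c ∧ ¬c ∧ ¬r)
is never true.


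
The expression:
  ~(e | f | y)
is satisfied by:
  {e: False, f: False, y: False}


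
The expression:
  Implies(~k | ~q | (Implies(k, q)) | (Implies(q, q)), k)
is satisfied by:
  {k: True}


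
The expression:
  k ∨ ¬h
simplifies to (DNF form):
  k ∨ ¬h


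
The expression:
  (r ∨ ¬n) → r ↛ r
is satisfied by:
  {n: True, r: False}


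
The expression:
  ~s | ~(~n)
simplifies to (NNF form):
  n | ~s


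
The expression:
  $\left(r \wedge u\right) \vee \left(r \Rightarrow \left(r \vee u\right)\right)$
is always true.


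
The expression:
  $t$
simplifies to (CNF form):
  $t$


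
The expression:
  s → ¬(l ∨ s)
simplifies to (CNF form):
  ¬s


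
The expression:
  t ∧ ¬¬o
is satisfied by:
  {t: True, o: True}


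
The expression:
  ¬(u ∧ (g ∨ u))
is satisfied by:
  {u: False}


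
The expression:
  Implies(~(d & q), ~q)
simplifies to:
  d | ~q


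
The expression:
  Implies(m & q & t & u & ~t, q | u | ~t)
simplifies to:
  True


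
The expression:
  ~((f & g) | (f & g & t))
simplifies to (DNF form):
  ~f | ~g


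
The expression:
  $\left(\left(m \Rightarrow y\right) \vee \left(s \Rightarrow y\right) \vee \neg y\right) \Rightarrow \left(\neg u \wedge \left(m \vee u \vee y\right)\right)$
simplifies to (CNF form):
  $\neg u \wedge \left(m \vee y\right)$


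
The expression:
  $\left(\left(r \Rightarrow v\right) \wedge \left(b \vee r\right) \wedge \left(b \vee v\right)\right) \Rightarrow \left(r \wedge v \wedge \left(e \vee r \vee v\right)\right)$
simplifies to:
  $r \vee \neg b$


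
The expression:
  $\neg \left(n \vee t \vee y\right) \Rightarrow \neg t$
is always true.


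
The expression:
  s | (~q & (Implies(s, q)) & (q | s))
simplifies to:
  s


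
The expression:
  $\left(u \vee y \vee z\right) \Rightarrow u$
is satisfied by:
  {u: True, z: False, y: False}
  {y: True, u: True, z: False}
  {u: True, z: True, y: False}
  {y: True, u: True, z: True}
  {y: False, z: False, u: False}


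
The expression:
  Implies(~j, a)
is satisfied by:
  {a: True, j: True}
  {a: True, j: False}
  {j: True, a: False}


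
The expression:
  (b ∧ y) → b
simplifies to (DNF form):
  True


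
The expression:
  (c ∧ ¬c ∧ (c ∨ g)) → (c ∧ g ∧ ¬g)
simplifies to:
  True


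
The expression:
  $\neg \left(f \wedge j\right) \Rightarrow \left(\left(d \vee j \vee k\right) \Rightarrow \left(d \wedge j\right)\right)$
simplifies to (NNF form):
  $\left(d \wedge j\right) \vee \left(f \wedge j\right) \vee \left(\neg d \wedge \neg j \wedge \neg k\right)$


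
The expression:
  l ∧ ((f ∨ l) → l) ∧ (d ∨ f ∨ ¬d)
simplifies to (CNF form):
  l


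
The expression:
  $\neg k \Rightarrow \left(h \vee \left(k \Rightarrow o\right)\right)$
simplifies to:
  $\text{True}$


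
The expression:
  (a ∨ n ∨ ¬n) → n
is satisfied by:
  {n: True}


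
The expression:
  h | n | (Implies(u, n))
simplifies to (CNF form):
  h | n | ~u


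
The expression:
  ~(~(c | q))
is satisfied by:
  {q: True, c: True}
  {q: True, c: False}
  {c: True, q: False}


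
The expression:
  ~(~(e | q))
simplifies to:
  e | q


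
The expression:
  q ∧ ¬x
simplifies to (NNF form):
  q ∧ ¬x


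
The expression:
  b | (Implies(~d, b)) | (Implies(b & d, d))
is always true.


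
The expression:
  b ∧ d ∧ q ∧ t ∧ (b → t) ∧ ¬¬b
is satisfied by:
  {t: True, b: True, d: True, q: True}


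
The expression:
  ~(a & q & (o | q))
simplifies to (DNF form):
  ~a | ~q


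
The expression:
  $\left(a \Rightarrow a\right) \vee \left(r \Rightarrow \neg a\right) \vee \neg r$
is always true.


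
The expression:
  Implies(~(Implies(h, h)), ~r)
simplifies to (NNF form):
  True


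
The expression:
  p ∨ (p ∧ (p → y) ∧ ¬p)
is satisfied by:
  {p: True}


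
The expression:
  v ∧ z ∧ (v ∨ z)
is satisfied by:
  {z: True, v: True}


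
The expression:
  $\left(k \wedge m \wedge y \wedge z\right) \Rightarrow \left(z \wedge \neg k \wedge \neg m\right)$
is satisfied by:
  {k: False, z: False, m: False, y: False}
  {y: True, k: False, z: False, m: False}
  {m: True, k: False, z: False, y: False}
  {y: True, m: True, k: False, z: False}
  {z: True, y: False, k: False, m: False}
  {y: True, z: True, k: False, m: False}
  {m: True, z: True, y: False, k: False}
  {y: True, m: True, z: True, k: False}
  {k: True, m: False, z: False, y: False}
  {y: True, k: True, m: False, z: False}
  {m: True, k: True, y: False, z: False}
  {y: True, m: True, k: True, z: False}
  {z: True, k: True, m: False, y: False}
  {y: True, z: True, k: True, m: False}
  {m: True, z: True, k: True, y: False}


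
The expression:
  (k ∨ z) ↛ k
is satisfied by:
  {z: True, k: False}


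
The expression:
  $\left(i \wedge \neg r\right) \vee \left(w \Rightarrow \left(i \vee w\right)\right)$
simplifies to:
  $\text{True}$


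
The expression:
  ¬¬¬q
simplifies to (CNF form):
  ¬q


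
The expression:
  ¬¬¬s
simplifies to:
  ¬s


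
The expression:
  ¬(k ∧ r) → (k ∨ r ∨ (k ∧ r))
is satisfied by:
  {r: True, k: True}
  {r: True, k: False}
  {k: True, r: False}


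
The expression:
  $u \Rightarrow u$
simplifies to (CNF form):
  $\text{True}$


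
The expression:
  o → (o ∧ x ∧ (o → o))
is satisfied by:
  {x: True, o: False}
  {o: False, x: False}
  {o: True, x: True}


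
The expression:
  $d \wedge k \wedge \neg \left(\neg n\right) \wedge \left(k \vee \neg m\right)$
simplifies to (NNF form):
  $d \wedge k \wedge n$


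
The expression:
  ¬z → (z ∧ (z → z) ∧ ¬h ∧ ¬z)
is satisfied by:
  {z: True}


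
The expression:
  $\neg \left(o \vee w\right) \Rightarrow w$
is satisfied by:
  {o: True, w: True}
  {o: True, w: False}
  {w: True, o: False}


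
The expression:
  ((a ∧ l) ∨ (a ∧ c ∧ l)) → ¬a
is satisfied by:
  {l: False, a: False}
  {a: True, l: False}
  {l: True, a: False}


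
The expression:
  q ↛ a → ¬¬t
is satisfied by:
  {a: True, t: True, q: False}
  {a: True, q: False, t: False}
  {t: True, q: False, a: False}
  {t: False, q: False, a: False}
  {a: True, t: True, q: True}
  {a: True, q: True, t: False}
  {t: True, q: True, a: False}


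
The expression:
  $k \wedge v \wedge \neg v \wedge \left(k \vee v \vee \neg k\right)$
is never true.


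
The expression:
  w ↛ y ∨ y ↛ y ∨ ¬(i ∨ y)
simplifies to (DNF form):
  (w ∧ ¬y) ∨ (¬i ∧ ¬y)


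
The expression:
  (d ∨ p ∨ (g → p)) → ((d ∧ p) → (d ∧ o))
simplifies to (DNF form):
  o ∨ ¬d ∨ ¬p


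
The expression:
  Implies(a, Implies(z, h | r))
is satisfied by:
  {r: True, h: True, z: False, a: False}
  {r: True, h: False, z: False, a: False}
  {h: True, r: False, z: False, a: False}
  {r: False, h: False, z: False, a: False}
  {r: True, a: True, h: True, z: False}
  {r: True, a: True, h: False, z: False}
  {a: True, h: True, r: False, z: False}
  {a: True, r: False, h: False, z: False}
  {r: True, z: True, h: True, a: False}
  {r: True, z: True, h: False, a: False}
  {z: True, h: True, r: False, a: False}
  {z: True, r: False, h: False, a: False}
  {a: True, z: True, r: True, h: True}
  {a: True, z: True, r: True, h: False}
  {a: True, z: True, h: True, r: False}


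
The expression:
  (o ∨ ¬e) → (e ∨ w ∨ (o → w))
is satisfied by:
  {e: True, w: True, o: False}
  {e: True, o: False, w: False}
  {w: True, o: False, e: False}
  {w: False, o: False, e: False}
  {e: True, w: True, o: True}
  {e: True, o: True, w: False}
  {w: True, o: True, e: False}


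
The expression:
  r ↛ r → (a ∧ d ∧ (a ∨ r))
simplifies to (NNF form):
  True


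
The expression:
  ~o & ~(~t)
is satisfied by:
  {t: True, o: False}


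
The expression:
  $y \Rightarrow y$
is always true.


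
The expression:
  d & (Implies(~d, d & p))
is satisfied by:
  {d: True}


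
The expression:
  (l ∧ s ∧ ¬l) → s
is always true.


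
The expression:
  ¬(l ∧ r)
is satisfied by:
  {l: False, r: False}
  {r: True, l: False}
  {l: True, r: False}


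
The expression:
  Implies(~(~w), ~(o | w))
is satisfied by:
  {w: False}


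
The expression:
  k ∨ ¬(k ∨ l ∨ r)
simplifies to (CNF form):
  (k ∨ ¬l) ∧ (k ∨ ¬r)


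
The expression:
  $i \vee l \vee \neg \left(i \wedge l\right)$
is always true.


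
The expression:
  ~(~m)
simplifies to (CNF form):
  m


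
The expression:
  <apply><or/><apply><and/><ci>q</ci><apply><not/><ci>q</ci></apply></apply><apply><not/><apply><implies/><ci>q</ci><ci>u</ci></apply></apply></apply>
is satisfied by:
  {q: True, u: False}


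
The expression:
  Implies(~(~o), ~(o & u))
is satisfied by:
  {u: False, o: False}
  {o: True, u: False}
  {u: True, o: False}


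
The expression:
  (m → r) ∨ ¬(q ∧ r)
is always true.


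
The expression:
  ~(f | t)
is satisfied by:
  {t: False, f: False}


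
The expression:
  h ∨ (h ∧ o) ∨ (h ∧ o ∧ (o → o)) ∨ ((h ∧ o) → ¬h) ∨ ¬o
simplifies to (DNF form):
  True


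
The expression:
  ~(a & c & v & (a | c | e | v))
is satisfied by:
  {v: False, a: False, c: False}
  {c: True, v: False, a: False}
  {a: True, v: False, c: False}
  {c: True, a: True, v: False}
  {v: True, c: False, a: False}
  {c: True, v: True, a: False}
  {a: True, v: True, c: False}


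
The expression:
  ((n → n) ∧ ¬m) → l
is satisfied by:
  {m: True, l: True}
  {m: True, l: False}
  {l: True, m: False}


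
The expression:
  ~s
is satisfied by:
  {s: False}


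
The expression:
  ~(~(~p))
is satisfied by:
  {p: False}


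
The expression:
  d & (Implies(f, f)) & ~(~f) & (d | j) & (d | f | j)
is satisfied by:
  {d: True, f: True}


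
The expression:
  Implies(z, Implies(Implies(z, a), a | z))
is always true.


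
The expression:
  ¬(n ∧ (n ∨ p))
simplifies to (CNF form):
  ¬n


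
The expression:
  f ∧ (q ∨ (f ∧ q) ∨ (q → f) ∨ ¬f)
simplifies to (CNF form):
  f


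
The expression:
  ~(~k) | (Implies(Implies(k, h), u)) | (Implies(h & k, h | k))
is always true.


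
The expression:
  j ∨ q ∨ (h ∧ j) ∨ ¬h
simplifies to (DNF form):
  j ∨ q ∨ ¬h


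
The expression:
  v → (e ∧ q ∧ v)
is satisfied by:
  {e: True, q: True, v: False}
  {e: True, q: False, v: False}
  {q: True, e: False, v: False}
  {e: False, q: False, v: False}
  {e: True, v: True, q: True}


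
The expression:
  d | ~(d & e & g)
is always true.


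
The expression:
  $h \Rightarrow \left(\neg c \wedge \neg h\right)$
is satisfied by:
  {h: False}


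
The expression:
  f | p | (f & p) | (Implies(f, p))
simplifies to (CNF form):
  True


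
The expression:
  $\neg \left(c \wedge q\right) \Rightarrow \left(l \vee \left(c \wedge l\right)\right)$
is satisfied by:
  {q: True, l: True, c: True}
  {q: True, l: True, c: False}
  {l: True, c: True, q: False}
  {l: True, c: False, q: False}
  {q: True, c: True, l: False}


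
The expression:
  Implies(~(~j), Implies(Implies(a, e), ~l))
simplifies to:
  ~j | ~l | (a & ~e)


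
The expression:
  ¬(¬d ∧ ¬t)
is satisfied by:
  {d: True, t: True}
  {d: True, t: False}
  {t: True, d: False}


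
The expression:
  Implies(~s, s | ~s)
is always true.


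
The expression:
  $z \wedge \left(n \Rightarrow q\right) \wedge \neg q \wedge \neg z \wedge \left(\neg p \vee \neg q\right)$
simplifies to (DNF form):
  $\text{False}$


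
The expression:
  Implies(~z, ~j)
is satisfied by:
  {z: True, j: False}
  {j: False, z: False}
  {j: True, z: True}


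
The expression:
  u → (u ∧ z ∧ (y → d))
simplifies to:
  (d ∧ z) ∨ (z ∧ ¬y) ∨ ¬u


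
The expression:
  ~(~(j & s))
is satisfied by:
  {j: True, s: True}


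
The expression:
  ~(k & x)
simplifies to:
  ~k | ~x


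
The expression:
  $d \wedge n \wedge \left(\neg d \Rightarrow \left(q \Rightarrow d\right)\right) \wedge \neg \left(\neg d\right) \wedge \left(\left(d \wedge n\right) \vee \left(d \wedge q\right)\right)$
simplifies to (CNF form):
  $d \wedge n$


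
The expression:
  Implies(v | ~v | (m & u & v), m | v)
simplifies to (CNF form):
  m | v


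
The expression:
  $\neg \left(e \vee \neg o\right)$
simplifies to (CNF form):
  $o \wedge \neg e$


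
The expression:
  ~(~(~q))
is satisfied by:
  {q: False}


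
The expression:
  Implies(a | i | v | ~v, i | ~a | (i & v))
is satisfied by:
  {i: True, a: False}
  {a: False, i: False}
  {a: True, i: True}


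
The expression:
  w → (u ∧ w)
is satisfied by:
  {u: True, w: False}
  {w: False, u: False}
  {w: True, u: True}


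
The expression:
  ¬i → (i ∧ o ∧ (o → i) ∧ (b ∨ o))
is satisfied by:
  {i: True}


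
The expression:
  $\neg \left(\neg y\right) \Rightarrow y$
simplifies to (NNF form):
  $\text{True}$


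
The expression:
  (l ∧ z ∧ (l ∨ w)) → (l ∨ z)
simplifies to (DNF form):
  True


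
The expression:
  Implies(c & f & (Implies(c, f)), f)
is always true.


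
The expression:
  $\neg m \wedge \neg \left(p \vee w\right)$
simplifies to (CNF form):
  $\neg m \wedge \neg p \wedge \neg w$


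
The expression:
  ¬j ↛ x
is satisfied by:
  {x: True, j: False}
  {j: False, x: False}
  {j: True, x: True}


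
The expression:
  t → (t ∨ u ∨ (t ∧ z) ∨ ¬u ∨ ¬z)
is always true.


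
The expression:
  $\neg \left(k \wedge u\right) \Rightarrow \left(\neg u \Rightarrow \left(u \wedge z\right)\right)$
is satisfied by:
  {u: True}


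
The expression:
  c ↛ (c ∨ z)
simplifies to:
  False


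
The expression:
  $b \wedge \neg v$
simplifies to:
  $b \wedge \neg v$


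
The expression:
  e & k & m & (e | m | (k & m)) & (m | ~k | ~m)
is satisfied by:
  {m: True, e: True, k: True}


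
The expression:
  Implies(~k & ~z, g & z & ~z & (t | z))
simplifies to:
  k | z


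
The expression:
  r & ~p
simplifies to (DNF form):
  r & ~p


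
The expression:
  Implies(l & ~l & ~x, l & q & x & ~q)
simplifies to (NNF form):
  True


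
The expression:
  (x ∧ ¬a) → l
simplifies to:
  a ∨ l ∨ ¬x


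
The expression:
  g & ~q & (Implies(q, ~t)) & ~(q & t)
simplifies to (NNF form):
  g & ~q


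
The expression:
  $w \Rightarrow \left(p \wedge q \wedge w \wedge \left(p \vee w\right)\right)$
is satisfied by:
  {q: True, p: True, w: False}
  {q: True, p: False, w: False}
  {p: True, q: False, w: False}
  {q: False, p: False, w: False}
  {q: True, w: True, p: True}


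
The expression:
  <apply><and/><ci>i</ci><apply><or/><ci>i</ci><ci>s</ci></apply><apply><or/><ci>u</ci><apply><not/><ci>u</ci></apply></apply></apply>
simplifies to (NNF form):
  <ci>i</ci>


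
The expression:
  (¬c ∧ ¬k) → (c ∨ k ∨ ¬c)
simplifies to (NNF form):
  True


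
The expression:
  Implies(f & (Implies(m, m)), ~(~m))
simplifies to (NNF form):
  m | ~f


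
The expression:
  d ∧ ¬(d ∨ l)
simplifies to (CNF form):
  False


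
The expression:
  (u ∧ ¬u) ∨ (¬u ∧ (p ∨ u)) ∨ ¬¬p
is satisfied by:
  {p: True}


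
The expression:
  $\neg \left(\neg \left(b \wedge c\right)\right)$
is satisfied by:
  {c: True, b: True}


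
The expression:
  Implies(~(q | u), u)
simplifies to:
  q | u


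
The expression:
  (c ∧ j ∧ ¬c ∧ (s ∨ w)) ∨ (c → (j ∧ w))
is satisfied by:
  {w: True, j: True, c: False}
  {w: True, j: False, c: False}
  {j: True, w: False, c: False}
  {w: False, j: False, c: False}
  {w: True, c: True, j: True}


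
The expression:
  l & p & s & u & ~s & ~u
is never true.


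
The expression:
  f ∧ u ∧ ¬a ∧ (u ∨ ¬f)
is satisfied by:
  {u: True, f: True, a: False}


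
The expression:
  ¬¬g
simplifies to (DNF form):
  g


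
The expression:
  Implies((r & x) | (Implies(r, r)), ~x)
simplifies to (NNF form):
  ~x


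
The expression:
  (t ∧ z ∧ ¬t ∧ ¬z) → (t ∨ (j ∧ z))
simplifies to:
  True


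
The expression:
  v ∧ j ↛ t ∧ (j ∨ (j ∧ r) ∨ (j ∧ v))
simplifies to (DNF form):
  j ∧ v ∧ ¬t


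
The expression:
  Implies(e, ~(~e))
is always true.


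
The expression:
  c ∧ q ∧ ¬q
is never true.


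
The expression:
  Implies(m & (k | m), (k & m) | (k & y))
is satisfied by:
  {k: True, m: False}
  {m: False, k: False}
  {m: True, k: True}


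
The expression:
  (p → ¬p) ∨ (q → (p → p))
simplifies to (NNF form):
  True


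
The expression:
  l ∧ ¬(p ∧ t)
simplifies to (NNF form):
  l ∧ (¬p ∨ ¬t)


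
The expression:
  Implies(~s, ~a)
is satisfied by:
  {s: True, a: False}
  {a: False, s: False}
  {a: True, s: True}


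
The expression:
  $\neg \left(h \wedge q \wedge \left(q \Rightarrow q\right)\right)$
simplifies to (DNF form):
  $\neg h \vee \neg q$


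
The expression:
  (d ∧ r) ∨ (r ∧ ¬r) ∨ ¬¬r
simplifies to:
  r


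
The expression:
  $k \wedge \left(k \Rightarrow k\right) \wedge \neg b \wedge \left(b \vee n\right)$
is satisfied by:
  {n: True, k: True, b: False}


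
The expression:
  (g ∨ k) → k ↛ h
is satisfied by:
  {k: False, g: False, h: False}
  {h: True, k: False, g: False}
  {k: True, h: False, g: False}
  {g: True, k: True, h: False}


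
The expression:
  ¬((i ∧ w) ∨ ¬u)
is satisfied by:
  {u: True, w: False, i: False}
  {u: True, i: True, w: False}
  {u: True, w: True, i: False}


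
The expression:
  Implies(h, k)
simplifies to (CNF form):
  k | ~h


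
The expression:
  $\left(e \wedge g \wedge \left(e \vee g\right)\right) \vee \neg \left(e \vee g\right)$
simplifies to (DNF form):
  $\left(e \wedge g\right) \vee \left(\neg e \wedge \neg g\right)$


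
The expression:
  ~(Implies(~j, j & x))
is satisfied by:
  {j: False}


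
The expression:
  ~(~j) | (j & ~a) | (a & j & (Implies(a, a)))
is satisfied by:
  {j: True}


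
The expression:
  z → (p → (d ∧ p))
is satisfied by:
  {d: True, p: False, z: False}
  {p: False, z: False, d: False}
  {d: True, z: True, p: False}
  {z: True, p: False, d: False}
  {d: True, p: True, z: False}
  {p: True, d: False, z: False}
  {d: True, z: True, p: True}


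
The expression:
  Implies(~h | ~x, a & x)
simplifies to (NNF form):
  x & (a | h)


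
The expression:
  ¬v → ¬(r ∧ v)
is always true.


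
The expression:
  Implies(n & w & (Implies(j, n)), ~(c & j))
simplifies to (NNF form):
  ~c | ~j | ~n | ~w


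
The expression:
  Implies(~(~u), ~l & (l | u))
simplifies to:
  ~l | ~u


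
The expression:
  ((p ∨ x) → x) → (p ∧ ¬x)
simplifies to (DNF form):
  p ∧ ¬x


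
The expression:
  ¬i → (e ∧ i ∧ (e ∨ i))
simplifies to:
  i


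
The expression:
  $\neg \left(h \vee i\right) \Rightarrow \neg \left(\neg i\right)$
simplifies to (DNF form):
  $h \vee i$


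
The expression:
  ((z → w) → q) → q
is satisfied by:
  {q: True, w: True, z: False}
  {q: True, w: False, z: False}
  {w: True, q: False, z: False}
  {q: False, w: False, z: False}
  {q: True, z: True, w: True}
  {q: True, z: True, w: False}
  {z: True, w: True, q: False}


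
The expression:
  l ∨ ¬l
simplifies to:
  True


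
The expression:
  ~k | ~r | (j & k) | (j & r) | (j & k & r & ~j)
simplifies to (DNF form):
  j | ~k | ~r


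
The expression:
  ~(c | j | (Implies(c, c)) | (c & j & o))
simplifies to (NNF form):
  False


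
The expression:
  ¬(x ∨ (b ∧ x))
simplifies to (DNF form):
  ¬x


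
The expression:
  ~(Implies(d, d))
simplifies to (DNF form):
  False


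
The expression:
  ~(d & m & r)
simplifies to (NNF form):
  ~d | ~m | ~r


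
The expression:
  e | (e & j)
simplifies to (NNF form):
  e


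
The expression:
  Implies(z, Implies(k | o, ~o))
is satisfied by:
  {o: False, z: False}
  {z: True, o: False}
  {o: True, z: False}


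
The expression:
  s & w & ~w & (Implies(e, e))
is never true.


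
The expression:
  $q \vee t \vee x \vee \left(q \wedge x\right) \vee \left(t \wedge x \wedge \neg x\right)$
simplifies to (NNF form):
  $q \vee t \vee x$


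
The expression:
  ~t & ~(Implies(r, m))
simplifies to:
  r & ~m & ~t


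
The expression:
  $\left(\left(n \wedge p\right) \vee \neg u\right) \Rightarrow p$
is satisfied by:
  {u: True, p: True}
  {u: True, p: False}
  {p: True, u: False}


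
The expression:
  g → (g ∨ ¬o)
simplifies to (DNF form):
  True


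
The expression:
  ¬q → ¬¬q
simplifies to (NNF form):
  q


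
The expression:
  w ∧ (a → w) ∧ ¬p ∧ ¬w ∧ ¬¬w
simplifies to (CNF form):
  False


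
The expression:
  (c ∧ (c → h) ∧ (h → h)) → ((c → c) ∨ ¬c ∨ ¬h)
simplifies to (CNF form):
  True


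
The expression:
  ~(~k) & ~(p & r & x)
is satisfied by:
  {k: True, p: False, x: False, r: False}
  {r: True, k: True, p: False, x: False}
  {x: True, k: True, p: False, r: False}
  {r: True, x: True, k: True, p: False}
  {p: True, k: True, r: False, x: False}
  {r: True, p: True, k: True, x: False}
  {x: True, p: True, k: True, r: False}


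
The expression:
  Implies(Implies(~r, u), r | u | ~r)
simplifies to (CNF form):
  True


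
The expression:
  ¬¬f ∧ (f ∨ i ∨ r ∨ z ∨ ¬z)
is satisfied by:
  {f: True}


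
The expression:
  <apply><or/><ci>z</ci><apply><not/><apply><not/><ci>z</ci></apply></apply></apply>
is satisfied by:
  {z: True}


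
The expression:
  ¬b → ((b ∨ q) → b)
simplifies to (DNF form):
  b ∨ ¬q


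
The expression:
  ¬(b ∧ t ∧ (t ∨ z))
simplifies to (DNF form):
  ¬b ∨ ¬t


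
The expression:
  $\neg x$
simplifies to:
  $\neg x$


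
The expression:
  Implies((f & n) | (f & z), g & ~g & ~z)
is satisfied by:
  {z: False, f: False, n: False}
  {n: True, z: False, f: False}
  {z: True, n: False, f: False}
  {n: True, z: True, f: False}
  {f: True, n: False, z: False}


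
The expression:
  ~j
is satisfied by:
  {j: False}


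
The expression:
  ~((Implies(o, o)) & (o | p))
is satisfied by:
  {o: False, p: False}


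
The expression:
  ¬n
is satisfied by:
  {n: False}


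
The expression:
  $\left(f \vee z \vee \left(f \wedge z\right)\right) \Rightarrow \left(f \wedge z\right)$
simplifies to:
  $\left(f \wedge z\right) \vee \left(\neg f \wedge \neg z\right)$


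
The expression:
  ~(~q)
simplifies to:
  q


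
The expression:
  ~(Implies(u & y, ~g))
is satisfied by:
  {g: True, u: True, y: True}


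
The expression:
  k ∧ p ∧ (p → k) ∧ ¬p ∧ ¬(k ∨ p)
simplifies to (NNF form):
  False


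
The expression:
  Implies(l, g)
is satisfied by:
  {g: True, l: False}
  {l: False, g: False}
  {l: True, g: True}


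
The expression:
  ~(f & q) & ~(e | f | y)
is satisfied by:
  {e: False, f: False, y: False}


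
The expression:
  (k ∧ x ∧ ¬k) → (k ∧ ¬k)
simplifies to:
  True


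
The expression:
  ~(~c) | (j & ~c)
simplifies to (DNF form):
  c | j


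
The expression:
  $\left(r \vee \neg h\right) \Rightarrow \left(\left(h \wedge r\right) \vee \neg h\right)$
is always true.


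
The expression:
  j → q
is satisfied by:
  {q: True, j: False}
  {j: False, q: False}
  {j: True, q: True}


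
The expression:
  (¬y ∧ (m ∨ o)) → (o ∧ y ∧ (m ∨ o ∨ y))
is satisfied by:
  {y: True, m: False, o: False}
  {y: True, o: True, m: False}
  {y: True, m: True, o: False}
  {y: True, o: True, m: True}
  {o: False, m: False, y: False}
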